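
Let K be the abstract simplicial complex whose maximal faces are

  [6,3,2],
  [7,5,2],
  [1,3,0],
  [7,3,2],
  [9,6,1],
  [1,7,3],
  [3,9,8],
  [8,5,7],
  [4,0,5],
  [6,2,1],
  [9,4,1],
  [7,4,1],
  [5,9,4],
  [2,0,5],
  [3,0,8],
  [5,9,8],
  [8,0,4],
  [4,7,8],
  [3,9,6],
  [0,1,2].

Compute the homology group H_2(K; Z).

Fix the vertex order 0 < 1 < 2 < 3 < 4 < 5 < 6 < 7 < 8 < 9 and write every simplex with vertices in increasing order. Then dim K = 2 and the simplices of K are:

  0-simplices (10): [0], [1], [2], [3], [4], [5], [6], [7], [8], [9]
  1-simplices (30): (30 of them)
  2-simplices (20): (20 of them)

so the chain groups are C_0 ≅ Z^10, C_1 ≅ Z^30, C_2 ≅ Z^20.

Boundary ∂_1: C_1 → C_0 is given by ∂[p,q] = [q] − [p]. For instance
  ∂[4,9] = [9] − [4].
The 10×30 boundary matrix has rank 9 and Smith normal form diag(1,1,1,1,1,1,1,1,1).

∂_2: C_2 → C_1 acts by ∂[p,q,r] = [q,r] − [p,r] + [p,q]. For instance
  ∂[1,3,7] = [3,7] − [1,7] + [1,3],
  ∂[2,5,7] = [5,7] − [2,7] + [2,5].
The resulting 30×20 matrix has rank 20, and its Smith normal form has invariant factors (1,1,1,1,1,1,1,1,1,1,1,1,1,1,1,1,1,1,1,2).

From H_k ≅ ker(∂_k) / im(∂_{k+1}) we obtain:

  H_2: rank ker ∂_2 − rank ∂_3 = (20 − 20) − 0 = 0, and there is no ∂_3, so H_2 = 0.

(K is a triangulation of the Klein bottle.)

H_2 = 0.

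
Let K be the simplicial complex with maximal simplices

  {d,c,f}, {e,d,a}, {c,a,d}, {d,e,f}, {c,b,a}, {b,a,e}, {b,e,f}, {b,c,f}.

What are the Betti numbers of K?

We work with the vertex ordering a < b < c < d < e < f. The simplices of K, each written with vertices in increasing order, are:

  0-simplices (6): a, b, c, d, e, f
  1-simplices (12): ab, ac, ad, ae, bc, be, bf, cd, cf, de, df, ef
  2-simplices (8): abc, abe, acd, ade, bcf, bef, cdf, def

Hence C_0 ≅ Z^6, C_1 ≅ Z^12, C_2 ≅ Z^8.

∂_1: C_1 → C_0 sends each edge [p,q] (with p < q) to q − p.
As a 6×12 matrix over Z this has rank 5, with invariant factors (1,1,1,1,1).

Boundary ∂_2: C_2 → C_1 sends each 2-simplex [p,q,r] to [q,r] − [p,r] + [p,q]. For instance
  ∂abe = be − ae + ab,
  ∂acd = cd − ad + ac.
This gives a 12×8 integer matrix of rank 7; reducing to Smith normal form yields diagonal entries (1,1,1,1,1,1,1).

From H_k ≅ ker(∂_k) / im(∂_{k+1}) we obtain:

  H_0: rank C_0 − rank ∂_1 = 6 − 5 = 1, and the invariant factors of ∂_1 are all 1, so H_0 = Z.
  H_1: rank ker ∂_1 − rank ∂_2 = (12 − 5) − 7 = 0, and the invariant factors of ∂_2 are all 1, so H_1 = 0.
  H_2: rank ker ∂_2 − rank ∂_3 = (8 − 7) − 0 = 1, and there is no ∂_3, so H_2 = Z.

Hence the Betti numbers are b_0 = 1, b_1 = 0, b_2 = 1.

b_0 = 1, b_1 = 0, b_2 = 1.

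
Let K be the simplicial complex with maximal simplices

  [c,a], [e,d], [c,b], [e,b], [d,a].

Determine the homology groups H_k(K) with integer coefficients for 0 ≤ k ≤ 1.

H_0 = Z,  H_1 = Z.

Fix the vertex order a < b < c < d < e and write every simplex with vertices in increasing order. Then dim K = 1 and the simplices of K are:

  0-simplices (5): a, b, c, d, e
  1-simplices (5): ac, ad, bc, be, de

Hence C_0 ≅ Z^5, C_1 ≅ Z^5.

The boundary map ∂_1: C_1 → C_0 sends each edge [p,q] (with p < q) to q − p.
The resulting 5×5 matrix has rank 4, and its Smith normal form has invariant factors (1,1,1,1).

Computing H_k = (kernel of ∂_k) / (image of ∂_{k+1}):

  H_0: rank C_0 − rank ∂_1 = 5 − 4 = 1, and the invariant factors of ∂_1 are all 1, so H_0 ≅ Z.
  H_1: rank ker ∂_1 − rank ∂_2 = (5 − 4) − 0 = 1, and there is no ∂_2, so H_1 ≅ Z.

As a check, the Euler characteristic is 5 − 5 = 0, which agrees with 1 − 1 = 0.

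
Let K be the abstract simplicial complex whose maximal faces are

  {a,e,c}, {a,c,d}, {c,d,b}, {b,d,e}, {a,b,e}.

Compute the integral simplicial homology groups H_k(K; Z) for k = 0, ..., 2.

H_0 = Z,  H_1 = Z,  H_2 = 0.

K has 5 vertices, 10 edges, 5 triangles.
rank ∂_0 = 0, rank ∂_1 = 4 ⇒ b_0 = 5 − 0 − 4 = 1; all invariant factors of ∂_1 are 1 so no torsion. So H_0 = Z.
rank ∂_1 = 4, rank ∂_2 = 5 ⇒ b_1 = 10 − 4 − 5 = 1; all invariant factors of ∂_2 are 1 so no torsion. So H_1 = Z.
rank ∂_2 = 5, rank ∂_3 = 0 ⇒ b_2 = 5 − 5 − 0 = 0. So H_2 = 0.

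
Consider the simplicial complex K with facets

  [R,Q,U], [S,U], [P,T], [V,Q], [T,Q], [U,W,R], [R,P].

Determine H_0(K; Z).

H_0 = Z.

Order the vertices as P < Q < R < S < T < U < V < W. Listing each simplex with vertices in this order, K has dimension 2 with simplices:

  0-simplices (8): P, Q, R, S, T, U, V, W
  1-simplices (10): PR, PT, QR, QT, QU, QV, RU, RW, SU, UW
  2-simplices (2): QRU, RUW

Hence C_0 ≅ Z^8, C_1 ≅ Z^10, C_2 ≅ Z^2.

Boundary ∂_1: C_1 → C_0 is given by ∂[p,q] = [q] − [p]. For instance
  ∂RW = W − R.
The resulting 8×10 matrix has rank 7, and its Smith normal form has invariant factors (1,1,1,1,1,1,1).

Boundary ∂_2: C_2 → C_1 sends each 2-simplex [p,q,r] to [q,r] − [p,r] + [p,q]. For instance
  ∂QRU = RU − QU + QR,
  ∂RUW = UW − RW + RU.
The resulting 10×2 matrix has rank 2, and its Smith normal form has invariant factors (1,1).

From H_k ≅ ker(∂_k) / im(∂_{k+1}) we obtain:

  H_0: rank C_0 − rank ∂_1 = 8 − 7 = 1, and the invariant factors of ∂_1 are all 1, so H_0 ≅ Z.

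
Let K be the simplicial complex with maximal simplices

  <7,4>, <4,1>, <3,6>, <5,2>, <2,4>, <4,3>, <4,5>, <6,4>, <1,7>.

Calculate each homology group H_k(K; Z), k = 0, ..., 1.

H_0 ≅ Z,  H_1 ≅ Z^3.

Take the total order 1 < 2 < 3 < 4 < 5 < 6 < 7 on the vertex set. Then K (dimension 1) consists of the simplices:

  0-simplices (7): [1], [2], [3], [4], [5], [6], [7]
  1-simplices (9): [1,4], [1,7], [2,4], [2,5], [3,4], [3,6], [4,5], [4,6], [4,7]

Hence C_0 ≅ Z^7, C_1 ≅ Z^9.

∂_1: C_1 → C_0 is given by ∂[p,q] = [q] − [p]. For instance
  ∂[4,5] = [5] − [4].
As a 7×9 matrix over Z this has rank 6, with invariant factors (1,1,1,1,1,1).

Reading off H_k = ker ∂_k / im ∂_{k+1}:

  H_0: rank C_0 − rank ∂_1 = 7 − 6 = 1, and the invariant factors of ∂_1 are all 1, so H_0 ≅ Z.
  H_1: rank ker ∂_1 − rank ∂_2 = (9 − 6) − 0 = 3, and there is no ∂_2, so H_1 ≅ Z^3.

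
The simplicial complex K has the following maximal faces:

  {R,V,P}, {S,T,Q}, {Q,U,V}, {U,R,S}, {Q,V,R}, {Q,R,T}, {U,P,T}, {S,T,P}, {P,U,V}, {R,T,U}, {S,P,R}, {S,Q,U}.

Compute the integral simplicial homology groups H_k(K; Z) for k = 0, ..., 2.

Order the vertices as P < Q < R < S < T < U < V. Listing each simplex with vertices in this order, K has dimension 2 with simplices:

  0-simplices (7): P, Q, R, S, T, U, V
  1-simplices (18): PR, PS, PT, PU, PV, QR, QS, QT, QU, QV, RS, RT, RU, RV, ST, SU, TU, UV
  2-simplices (12): PRS, PRV, PST, PTU, PUV, QRT, QRV, QST, QSU, QUV, RSU, RTU

Hence C_0 ≅ Z^7, C_1 ≅ Z^18, C_2 ≅ Z^12.

∂_1: C_1 → C_0 sends each edge [p,q] (with p < q) to q − p.
The 7×18 boundary matrix has rank 6 and Smith normal form diag(1,1,1,1,1,1).

∂_2: C_2 → C_1 maps a triangle to the signed sum of its edges. For instance
  ∂QST = ST − QT + QS,
  ∂PRS = RS − PS + PR.
The 18×12 boundary matrix has rank 12 and Smith normal form diag(1,1,1,1,1,1,1,1,1,1,1,2).

Reading off H_k = ker ∂_k / im ∂_{k+1}:

  H_0: rank C_0 − rank ∂_1 = 7 − 6 = 1, and the invariant factors of ∂_1 are all 1, so H_0 ≅ Z.
  H_1: rank ker ∂_1 − rank ∂_2 = (18 − 6) − 12 = 0, and ∂_2 has invariant factor 2 > 1, so H_1 ≅ Z/2.
  H_2: rank ker ∂_2 − rank ∂_3 = (12 − 12) − 0 = 0, and there is no ∂_3, so H_2 ≅ 0.

H_0 ≅ Z,  H_1 ≅ Z/2,  H_2 = 0.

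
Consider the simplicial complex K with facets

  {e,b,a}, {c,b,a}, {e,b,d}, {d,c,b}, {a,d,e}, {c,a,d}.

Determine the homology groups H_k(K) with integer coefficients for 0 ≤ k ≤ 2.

K has 5 vertices, 9 edges, 6 triangles.
rank ∂_0 = 0, rank ∂_1 = 4 ⇒ b_0 = 5 − 0 − 4 = 1; all invariant factors of ∂_1 are 1 so no torsion. So H_0 = Z.
rank ∂_1 = 4, rank ∂_2 = 5 ⇒ b_1 = 9 − 4 − 5 = 0; all invariant factors of ∂_2 are 1 so no torsion. So H_1 = 0.
rank ∂_2 = 5, rank ∂_3 = 0 ⇒ b_2 = 6 − 5 − 0 = 1. So H_2 = Z.

H_0 ≅ Z,  H_1 = 0,  H_2 ≅ Z.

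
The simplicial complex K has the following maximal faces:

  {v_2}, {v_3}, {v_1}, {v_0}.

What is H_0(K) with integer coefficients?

We work with the vertex ordering v_0 < v_1 < v_2 < v_3. The simplices of K, each written with vertices in increasing order, are:

  0-simplices (4): [v_0], [v_1], [v_2], [v_3]

so the chain groups are C_0 ≅ Z^4.

Computing H_k = (kernel of ∂_k) / (image of ∂_{k+1}):

  H_0: rank C_0 − rank ∂_1 = 4 − 0 = 4, and there is no ∂_1, so H_0 = Z^4.

H_0 ≅ Z^4.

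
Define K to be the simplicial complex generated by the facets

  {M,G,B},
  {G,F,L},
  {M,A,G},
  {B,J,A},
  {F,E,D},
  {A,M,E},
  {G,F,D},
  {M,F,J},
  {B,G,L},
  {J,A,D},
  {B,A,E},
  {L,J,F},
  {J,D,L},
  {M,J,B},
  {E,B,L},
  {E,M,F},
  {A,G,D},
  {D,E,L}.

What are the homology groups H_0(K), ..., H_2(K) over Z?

H_0 ≅ Z,  H_1 ≅ Z ⊕ Z/2Z,  H_2 = 0.

Fix the vertex order A < B < D < E < F < G < J < L < M and write every simplex with vertices in increasing order. Then dim K = 2 and the simplices of K are:

  0-simplices (9): A, B, D, E, F, G, J, L, M
  1-simplices (27): AB, AD, AE, AG, AJ, AM, BE, BG, BJ, BL, BM, DE, DF, DG, DJ, DL, EF, EL, EM, FG, FJ, FL, FM, GL, GM, JL, JM
  2-simplices (18): ABE, ABJ, ADG, ADJ, AEM, AGM, BEL, BGL, BGM, BJM, DEF, DEL, DFG, DJL, EFM, FGL, FJL, FJM

giving chain groups C_0 ≅ Z^9, C_1 ≅ Z^27, C_2 ≅ Z^18.

Boundary ∂_1: C_1 → C_0 maps an edge to its endpoints' difference, ∂[p,q] = q − p.
The 9×27 boundary matrix has rank 8 and Smith normal form diag(1,1,1,1,1,1,1,1).

The boundary map ∂_2: C_2 → C_1 sends each 2-simplex [p,q,r] to [q,r] − [p,r] + [p,q]. For instance
  ∂AGM = GM − AM + AG,
  ∂FJL = JL − FL + FJ.
This gives a 27×18 integer matrix of rank 18; reducing to Smith normal form yields diagonal entries (1,1,1,1,1,1,1,1,1,1,1,1,1,1,1,1,1,2).

Now H_k = ker ∂_k / im ∂_{k+1}, so:

  H_0: rank C_0 − rank ∂_1 = 9 − 8 = 1, and the invariant factors of ∂_1 are all 1, so H_0 = Z.
  H_1: rank ker ∂_1 − rank ∂_2 = (27 − 8) − 18 = 1, and ∂_2 has invariant factor 2 > 1, so H_1 = Z ⊕ Z/2Z.
  H_2: rank ker ∂_2 − rank ∂_3 = (18 − 18) − 0 = 0, and there is no ∂_3, so H_2 = 0.

(K is a triangulation of the Klein bottle.)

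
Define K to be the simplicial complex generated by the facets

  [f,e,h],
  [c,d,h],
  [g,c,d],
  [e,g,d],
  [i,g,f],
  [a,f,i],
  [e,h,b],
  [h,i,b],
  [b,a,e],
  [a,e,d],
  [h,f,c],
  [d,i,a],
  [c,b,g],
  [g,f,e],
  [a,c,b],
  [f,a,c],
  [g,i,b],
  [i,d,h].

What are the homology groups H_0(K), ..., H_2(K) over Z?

Order the vertices as a < b < c < d < e < f < g < h < i. Listing each simplex with vertices in this order, K has dimension 2 with simplices:

  0-simplices (9): a, b, c, d, e, f, g, h, i
  1-simplices (27): ab, ac, ad, ae, af, ai, bc, be, bg, bh, bi, cd, cf, cg, ch, de, dg, dh, di, ef, eg, eh, fg, fh, fi, gi, hi
  2-simplices (18): abc, abe, acf, ade, adi, afi, bcg, beh, bgi, bhi, cdg, cdh, cfh, deg, dhi, efg, efh, fgi

so the chain groups are C_0 ≅ Z^9, C_1 ≅ Z^27, C_2 ≅ Z^18.

The boundary map ∂_1: C_1 → C_0 is given by ∂[p,q] = [q] − [p]. For instance
  ∂fi = i − f.
The 9×27 boundary matrix has rank 8 and Smith normal form diag(1,1,1,1,1,1,1,1).

∂_2: C_2 → C_1 acts by ∂[p,q,r] = [q,r] − [p,r] + [p,q]. For instance
  ∂abe = be − ae + ab,
  ∂fgi = gi − fi + fg.
As a 27×18 matrix over Z this has rank 17, with invariant factors (1,1,1,1,1,1,1,1,1,1,1,1,1,1,1,1,1).

Now H_k = ker ∂_k / im ∂_{k+1}, so:

  H_0: rank C_0 − rank ∂_1 = 9 − 8 = 1, and the invariant factors of ∂_1 are all 1, so H_0 = Z.
  H_1: rank ker ∂_1 − rank ∂_2 = (27 − 8) − 17 = 2, and the invariant factors of ∂_2 are all 1, so H_1 = Z^2.
  H_2: rank ker ∂_2 − rank ∂_3 = (18 − 17) − 0 = 1, and there is no ∂_3, so H_2 = Z.

(K is a triangulation of the torus T^2.)

H_0 ≅ Z,  H_1 ≅ Z^2,  H_2 ≅ Z.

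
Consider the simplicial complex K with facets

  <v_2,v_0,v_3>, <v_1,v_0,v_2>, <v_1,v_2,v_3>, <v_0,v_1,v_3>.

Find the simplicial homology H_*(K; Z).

Fix the vertex order v_0 < v_1 < v_2 < v_3 and write every simplex with vertices in increasing order. Then dim K = 2 and the simplices of K are:

  0-simplices (4): [v_0], [v_1], [v_2], [v_3]
  1-simplices (6): [v_0,v_1], [v_0,v_2], [v_0,v_3], [v_1,v_2], [v_1,v_3], [v_2,v_3]
  2-simplices (4): [v_0,v_1,v_2], [v_0,v_1,v_3], [v_0,v_2,v_3], [v_1,v_2,v_3]

Hence C_0 ≅ Z^4, C_1 ≅ Z^6, C_2 ≅ Z^4.

The boundary map ∂_1: C_1 → C_0 sends each edge [p,q] (with p < q) to q − p.
This gives a 4×6 integer matrix of rank 3; reducing to Smith normal form yields diagonal entries (1,1,1).

The boundary map ∂_2: C_2 → C_1 maps a triangle to the signed sum of its edges. For instance
  ∂[v_0,v_1,v_2] = [v_1,v_2] − [v_0,v_2] + [v_0,v_1],
  ∂[v_1,v_2,v_3] = [v_2,v_3] − [v_1,v_3] + [v_1,v_2].
As a 6×4 matrix over Z this has rank 3, with invariant factors (1,1,1).

Reading off H_k = ker ∂_k / im ∂_{k+1}:

  H_0: rank C_0 − rank ∂_1 = 4 − 3 = 1, and the invariant factors of ∂_1 are all 1, so H_0 = Z.
  H_1: rank ker ∂_1 − rank ∂_2 = (6 − 3) − 3 = 0, and the invariant factors of ∂_2 are all 1, so H_1 = 0.
  H_2: rank ker ∂_2 − rank ∂_3 = (4 − 3) − 0 = 1, and there is no ∂_3, so H_2 = Z.

As a check, the Euler characteristic is 4 − 6 + 4 = 2, which agrees with 1 − 0 + 1 = 2.

H_0 ≅ Z,  H_1 = 0,  H_2 ≅ Z.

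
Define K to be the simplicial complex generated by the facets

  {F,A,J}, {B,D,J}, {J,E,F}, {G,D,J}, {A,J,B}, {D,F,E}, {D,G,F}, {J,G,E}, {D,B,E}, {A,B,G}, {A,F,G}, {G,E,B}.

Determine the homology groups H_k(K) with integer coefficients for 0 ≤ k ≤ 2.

H_0 = Z,  H_1 = Z/2Z,  H_2 = 0.

Take the total order A < B < D < E < F < G < J on the vertex set. Then K (dimension 2) consists of the simplices:

  0-simplices (7): A, B, D, E, F, G, J
  1-simplices (18): AB, AF, AG, AJ, BD, BE, BG, BJ, DE, DF, DG, DJ, EF, EG, EJ, FG, FJ, GJ
  2-simplices (12): ABG, ABJ, AFG, AFJ, BDE, BDJ, BEG, DEF, DFG, DGJ, EFJ, EGJ

so the chain groups are C_0 ≅ Z^7, C_1 ≅ Z^18, C_2 ≅ Z^12.

Boundary ∂_1: C_1 → C_0 maps an edge to its endpoints' difference, ∂[p,q] = q − p. For instance
  ∂DG = G − D.
This gives a 7×18 integer matrix of rank 6; reducing to Smith normal form yields diagonal entries (1,1,1,1,1,1).

∂_2: C_2 → C_1 sends each 2-simplex [p,q,r] to [q,r] − [p,r] + [p,q]. For instance
  ∂AFG = FG − AG + AF,
  ∂DEF = EF − DF + DE.
As a 18×12 matrix over Z this has rank 12, with invariant factors (1,1,1,1,1,1,1,1,1,1,1,2).

Now H_k = ker ∂_k / im ∂_{k+1}, so:

  H_0: rank C_0 − rank ∂_1 = 7 − 6 = 1, and the invariant factors of ∂_1 are all 1, so H_0 = Z.
  H_1: rank ker ∂_1 − rank ∂_2 = (18 − 6) − 12 = 0, and ∂_2 has invariant factor 2 > 1, so H_1 = Z/2Z.
  H_2: rank ker ∂_2 − rank ∂_3 = (12 − 12) − 0 = 0, and there is no ∂_3, so H_2 = 0.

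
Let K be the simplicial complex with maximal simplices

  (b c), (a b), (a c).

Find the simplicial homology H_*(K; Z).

H_0 = Z,  H_1 = Z.

We work with the vertex ordering a < b < c. The simplices of K, each written with vertices in increasing order, are:

  0-simplices (3): a, b, c
  1-simplices (3): ab, ac, bc

so the chain groups are C_0 ≅ Z^3, C_1 ≅ Z^3.

The boundary map ∂_1: C_1 → C_0 maps an edge to its endpoints' difference, ∂[p,q] = q − p. For instance
  ∂ac = c − a.
The resulting 3×3 matrix has rank 2, and its Smith normal form has invariant factors (1,1).

Computing H_k = (kernel of ∂_k) / (image of ∂_{k+1}):

  H_0: rank C_0 − rank ∂_1 = 3 − 2 = 1, and the invariant factors of ∂_1 are all 1, so H_0 ≅ Z.
  H_1: rank ker ∂_1 − rank ∂_2 = (3 − 2) − 0 = 1, and there is no ∂_2, so H_1 ≅ Z.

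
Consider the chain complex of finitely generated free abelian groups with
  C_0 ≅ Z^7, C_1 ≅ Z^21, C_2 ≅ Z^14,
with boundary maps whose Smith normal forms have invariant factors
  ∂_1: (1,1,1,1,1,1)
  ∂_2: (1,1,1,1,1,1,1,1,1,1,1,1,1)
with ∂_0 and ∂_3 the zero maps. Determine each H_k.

H_0: b_0 = 7 − 0 − 6 = 1; torsion from ∂_1 factors > 1: none. So H_0 = Z.
H_1: b_1 = 21 − 6 − 13 = 2; torsion from ∂_2 factors > 1: none. So H_1 = Z^2.
H_2: b_2 = 14 − 13 − 0 = 1; torsion from ∂_3 factors > 1: none. So H_2 = Z.

H_0 = Z,  H_1 = Z^2,  H_2 = Z.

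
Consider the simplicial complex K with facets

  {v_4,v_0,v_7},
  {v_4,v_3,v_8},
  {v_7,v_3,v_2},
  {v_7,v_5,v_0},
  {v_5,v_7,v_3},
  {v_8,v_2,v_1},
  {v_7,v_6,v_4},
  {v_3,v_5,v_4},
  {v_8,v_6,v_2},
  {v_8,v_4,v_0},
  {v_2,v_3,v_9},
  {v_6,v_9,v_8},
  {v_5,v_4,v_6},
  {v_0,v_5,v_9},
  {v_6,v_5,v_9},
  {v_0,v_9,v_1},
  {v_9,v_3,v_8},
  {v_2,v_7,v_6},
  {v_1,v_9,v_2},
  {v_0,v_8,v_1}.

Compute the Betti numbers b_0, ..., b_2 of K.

Take the total order v_0 < v_1 < v_2 < v_3 < v_4 < v_5 < v_6 < v_7 < v_8 < v_9 on the vertex set. Then K (dimension 2) consists of the simplices:

  0-simplices (10): [v_0], [v_1], [v_2], [v_3], [v_4], [v_5], [v_6], [v_7], [v_8], [v_9]
  1-simplices (30): (30 of them)
  2-simplices (20): (20 of them)

so the chain groups are C_0 ≅ Z^10, C_1 ≅ Z^30, C_2 ≅ Z^20.

Boundary ∂_1: C_1 → C_0 maps an edge to its endpoints' difference, ∂[p,q] = q − p. For instance
  ∂[v_5,v_6] = [v_6] − [v_5].
This gives a 10×30 integer matrix of rank 9; reducing to Smith normal form yields diagonal entries (1,1,1,1,1,1,1,1,1).

The boundary map ∂_2: C_2 → C_1 acts by ∂[p,q,r] = [q,r] − [p,r] + [p,q]. For instance
  ∂[v_1,v_2,v_9] = [v_2,v_9] − [v_1,v_9] + [v_1,v_2],
  ∂[v_3,v_5,v_7] = [v_5,v_7] − [v_3,v_7] + [v_3,v_5].
As a 30×20 matrix over Z this has rank 20, with invariant factors (1,1,1,1,1,1,1,1,1,1,1,1,1,1,1,1,1,1,1,2).

Now H_k = ker ∂_k / im ∂_{k+1}, so:

  H_0: rank C_0 − rank ∂_1 = 10 − 9 = 1, and the invariant factors of ∂_1 are all 1, so H_0 ≅ Z.
  H_1: rank ker ∂_1 − rank ∂_2 = (30 − 9) − 20 = 1, and ∂_2 has invariant factor 2 > 1, so H_1 ≅ Z ⊕ Z_2.
  H_2: rank ker ∂_2 − rank ∂_3 = (20 − 20) − 0 = 0, and there is no ∂_3, so H_2 ≅ 0.

As a check, the Euler characteristic is 10 − 30 + 20 = 0, which agrees with 1 − 1 + 0 = 0.
(K is a triangulation of the Klein bottle.)

Hence the Betti numbers are b_0 = 1, b_1 = 1, b_2 = 0.

b_0 = 1, b_1 = 1, b_2 = 0.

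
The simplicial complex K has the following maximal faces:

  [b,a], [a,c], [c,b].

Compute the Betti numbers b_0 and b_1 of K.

Order the vertices as a < b < c. Listing each simplex with vertices in this order, K has dimension 1 with simplices:

  0-simplices (3): a, b, c
  1-simplices (3): ab, ac, bc

Hence C_0 ≅ Z^3, C_1 ≅ Z^3.

∂_1: C_1 → C_0 maps an edge to its endpoints' difference, ∂[p,q] = q − p. For instance
  ∂ab = b − a.
This gives a 3×3 integer matrix of rank 2; reducing to Smith normal form yields diagonal entries (1,1).

From H_k ≅ ker(∂_k) / im(∂_{k+1}) we obtain:

  H_0: rank C_0 − rank ∂_1 = 3 − 2 = 1, and the invariant factors of ∂_1 are all 1, so H_0 = Z.
  H_1: rank ker ∂_1 − rank ∂_2 = (3 − 2) − 0 = 1, and there is no ∂_2, so H_1 = Z.

As a check, the Euler characteristic is 3 − 3 = 0, which agrees with 1 − 1 = 0.
(K is a triangulation of the circle S^1.)

Hence the Betti numbers are b_0 = 1, b_1 = 1.

b_0 = 1, b_1 = 1.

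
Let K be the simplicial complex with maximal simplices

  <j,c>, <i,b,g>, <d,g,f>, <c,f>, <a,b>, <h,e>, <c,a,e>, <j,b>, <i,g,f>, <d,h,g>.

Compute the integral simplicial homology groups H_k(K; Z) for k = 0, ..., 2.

Take the total order a < b < c < d < e < f < g < h < i < j on the vertex set. Then K (dimension 2) consists of the simplices:

  0-simplices (10): a, b, c, d, e, f, g, h, i, j
  1-simplices (17): ab, ac, ae, bg, bi, bj, ce, cf, cj, df, dg, dh, eh, fg, fi, gh, gi
  2-simplices (5): ace, bgi, dfg, dgh, fgi

so the chain groups are C_0 ≅ Z^10, C_1 ≅ Z^17, C_2 ≅ Z^5.

∂_1: C_1 → C_0 sends each edge [p,q] (with p < q) to q − p.
The 10×17 boundary matrix has rank 9 and Smith normal form diag(1,1,1,1,1,1,1,1,1).

∂_2: C_2 → C_1 maps a triangle to the signed sum of its edges. For instance
  ∂dgh = gh − dh + dg,
  ∂dfg = fg − dg + df.
This gives a 17×5 integer matrix of rank 5; reducing to Smith normal form yields diagonal entries (1,1,1,1,1).

From H_k ≅ ker(∂_k) / im(∂_{k+1}) we obtain:

  H_0: rank C_0 − rank ∂_1 = 10 − 9 = 1, and the invariant factors of ∂_1 are all 1, so H_0 ≅ Z.
  H_1: rank ker ∂_1 − rank ∂_2 = (17 − 9) − 5 = 3, and the invariant factors of ∂_2 are all 1, so H_1 ≅ Z^3.
  H_2: rank ker ∂_2 − rank ∂_3 = (5 − 5) − 0 = 0, and there is no ∂_3, so H_2 ≅ 0.

H_0 ≅ Z,  H_1 ≅ Z^3,  H_2 = 0.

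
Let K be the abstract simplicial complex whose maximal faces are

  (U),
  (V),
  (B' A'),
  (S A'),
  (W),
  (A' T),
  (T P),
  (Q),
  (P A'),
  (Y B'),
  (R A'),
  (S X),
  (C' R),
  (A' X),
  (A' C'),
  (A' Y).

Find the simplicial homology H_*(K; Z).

We work with the vertex ordering P < Q < R < S < T < U < V < W < X < Y < A' < B' < C'. The simplices of K, each written with vertices in increasing order, are:

  0-simplices (13): [P], [Q], [R], [S], [T], [U], [V], [W], [X], [Y], [A'], [B'], [C']
  1-simplices (12): [P,T], [P,A'], [R,A'], [R,C'], [S,X], [S,A'], [T,A'], [X,A'], [Y,A'], [Y,B'], [A',B'], [A',C']

Hence C_0 ≅ Z^13, C_1 ≅ Z^12.

The boundary map ∂_1: C_1 → C_0 maps an edge to its endpoints' difference, ∂[p,q] = q − p. For instance
  ∂[A',C'] = [C'] − [A'].
The 13×12 boundary matrix has rank 8 and Smith normal form diag(1,1,1,1,1,1,1,1).

Computing H_k = (kernel of ∂_k) / (image of ∂_{k+1}):

  H_0: rank C_0 − rank ∂_1 = 13 − 8 = 5, and the invariant factors of ∂_1 are all 1, so H_0 ≅ Z^5.
  H_1: rank ker ∂_1 − rank ∂_2 = (12 − 8) − 0 = 4, and there is no ∂_2, so H_1 ≅ Z^4.

As a check, the Euler characteristic is 13 − 12 = 1, which agrees with 5 − 4 = 1.

H_0 = Z^5,  H_1 = Z^4.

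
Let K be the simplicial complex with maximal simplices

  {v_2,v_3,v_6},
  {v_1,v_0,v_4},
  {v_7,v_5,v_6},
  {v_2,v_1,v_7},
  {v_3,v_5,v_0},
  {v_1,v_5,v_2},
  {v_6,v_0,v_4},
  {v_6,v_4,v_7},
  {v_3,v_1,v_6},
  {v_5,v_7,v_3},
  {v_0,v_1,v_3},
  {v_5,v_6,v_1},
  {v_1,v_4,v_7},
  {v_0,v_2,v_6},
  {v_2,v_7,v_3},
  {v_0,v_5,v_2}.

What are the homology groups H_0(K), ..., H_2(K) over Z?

Order the vertices as v_0 < v_1 < v_2 < v_3 < v_4 < v_5 < v_6 < v_7. Listing each simplex with vertices in this order, K has dimension 2 with simplices:

  0-simplices (8): [v_0], [v_1], [v_2], [v_3], [v_4], [v_5], [v_6], [v_7]
  1-simplices (24): (24 of them)
  2-simplices (16): (16 of them)

giving chain groups C_0 ≅ Z^8, C_1 ≅ Z^24, C_2 ≅ Z^16.

The boundary map ∂_1: C_1 → C_0 sends each edge [p,q] (with p < q) to q − p.
This gives a 8×24 integer matrix of rank 7; reducing to Smith normal form yields diagonal entries (1,1,1,1,1,1,1).

∂_2: C_2 → C_1 acts by ∂[p,q,r] = [q,r] − [p,r] + [p,q]. For instance
  ∂[v_2,v_3,v_6] = [v_3,v_6] − [v_2,v_6] + [v_2,v_3],
  ∂[v_1,v_2,v_5] = [v_2,v_5] − [v_1,v_5] + [v_1,v_2].
The resulting 24×16 matrix has rank 15, and its Smith normal form has invariant factors (1,1,1,1,1,1,1,1,1,1,1,1,1,1,1).

Now H_k = ker ∂_k / im ∂_{k+1}, so:

  H_0: rank C_0 − rank ∂_1 = 8 − 7 = 1, and the invariant factors of ∂_1 are all 1, so H_0 = Z.
  H_1: rank ker ∂_1 − rank ∂_2 = (24 − 7) − 15 = 2, and the invariant factors of ∂_2 are all 1, so H_1 = Z^2.
  H_2: rank ker ∂_2 − rank ∂_3 = (16 − 15) − 0 = 1, and there is no ∂_3, so H_2 = Z.

As a check, the Euler characteristic is 8 − 24 + 16 = 0, which agrees with 1 − 2 + 1 = 0.

H_0 ≅ Z,  H_1 ≅ Z^2,  H_2 ≅ Z.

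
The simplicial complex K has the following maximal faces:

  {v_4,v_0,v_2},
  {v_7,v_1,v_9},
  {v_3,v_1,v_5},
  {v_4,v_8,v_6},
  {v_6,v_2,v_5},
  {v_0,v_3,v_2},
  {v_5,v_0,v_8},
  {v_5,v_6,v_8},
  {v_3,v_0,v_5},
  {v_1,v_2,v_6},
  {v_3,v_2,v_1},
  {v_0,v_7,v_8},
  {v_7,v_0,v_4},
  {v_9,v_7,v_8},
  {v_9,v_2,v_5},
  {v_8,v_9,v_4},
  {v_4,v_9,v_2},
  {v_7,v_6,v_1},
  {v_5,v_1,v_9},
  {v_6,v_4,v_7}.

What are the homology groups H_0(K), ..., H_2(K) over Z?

Fix the vertex order v_0 < v_1 < v_2 < v_3 < v_4 < v_5 < v_6 < v_7 < v_8 < v_9 and write every simplex with vertices in increasing order. Then dim K = 2 and the simplices of K are:

  0-simplices (10): [v_0], [v_1], [v_2], [v_3], [v_4], [v_5], [v_6], [v_7], [v_8], [v_9]
  1-simplices (30): (30 of them)
  2-simplices (20): (20 of them)

so the chain groups are C_0 ≅ Z^10, C_1 ≅ Z^30, C_2 ≅ Z^20.

Boundary ∂_1: C_1 → C_0 is given by ∂[p,q] = [q] − [p].
This gives a 10×30 integer matrix of rank 9; reducing to Smith normal form yields diagonal entries (1,1,1,1,1,1,1,1,1).

∂_2: C_2 → C_1 acts by ∂[p,q,r] = [q,r] − [p,r] + [p,q]. For instance
  ∂[v_1,v_5,v_9] = [v_5,v_9] − [v_1,v_9] + [v_1,v_5],
  ∂[v_2,v_5,v_9] = [v_5,v_9] − [v_2,v_9] + [v_2,v_5].
The resulting 30×20 matrix has rank 20, and its Smith normal form has invariant factors (1,1,1,1,1,1,1,1,1,1,1,1,1,1,1,1,1,1,1,2).

Reading off H_k = ker ∂_k / im ∂_{k+1}:

  H_0: rank C_0 − rank ∂_1 = 10 − 9 = 1, and the invariant factors of ∂_1 are all 1, so H_0 = Z.
  H_1: rank ker ∂_1 − rank ∂_2 = (30 − 9) − 20 = 1, and ∂_2 has invariant factor 2 > 1, so H_1 = Z × Z/2.
  H_2: rank ker ∂_2 − rank ∂_3 = (20 − 20) − 0 = 0, and there is no ∂_3, so H_2 = 0.

As a check, the Euler characteristic is 10 − 30 + 20 = 0, which agrees with 1 − 1 + 0 = 0.
(K is a triangulation of the Klein bottle.)

H_0 = Z,  H_1 = Z × Z/2,  H_2 = 0.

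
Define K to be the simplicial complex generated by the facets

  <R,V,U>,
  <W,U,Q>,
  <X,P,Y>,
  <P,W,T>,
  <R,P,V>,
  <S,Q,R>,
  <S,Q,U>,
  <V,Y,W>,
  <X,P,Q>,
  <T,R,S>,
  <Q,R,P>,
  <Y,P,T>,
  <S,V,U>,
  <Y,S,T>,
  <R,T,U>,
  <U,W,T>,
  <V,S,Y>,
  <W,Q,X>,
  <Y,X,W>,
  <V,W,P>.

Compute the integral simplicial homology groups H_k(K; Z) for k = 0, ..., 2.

K has 10 vertices, 30 edges, 20 triangles.
rank ∂_0 = 0, rank ∂_1 = 9 ⇒ b_0 = 10 − 0 − 9 = 1; all invariant factors of ∂_1 are 1 so no torsion. So H_0 ≅ Z.
rank ∂_1 = 9, rank ∂_2 = 20 ⇒ b_1 = 30 − 9 − 20 = 1; ∂_2 has invariant factor(s) [2] giving torsion. So H_1 ≅ Z × Z/2.
rank ∂_2 = 20, rank ∂_3 = 0 ⇒ b_2 = 20 − 20 − 0 = 0. So H_2 ≅ 0.

H_0 ≅ Z,  H_1 ≅ Z × Z/2,  H_2 = 0.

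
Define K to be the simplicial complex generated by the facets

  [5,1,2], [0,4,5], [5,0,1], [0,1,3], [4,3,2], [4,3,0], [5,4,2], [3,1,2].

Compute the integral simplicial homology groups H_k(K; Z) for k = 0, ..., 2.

H_0 ≅ Z,  H_1 = 0,  H_2 ≅ Z.

Order the vertices as 0 < 1 < 2 < 3 < 4 < 5. Listing each simplex with vertices in this order, K has dimension 2 with simplices:

  0-simplices (6): [0], [1], [2], [3], [4], [5]
  1-simplices (12): [0,1], [0,3], [0,4], [0,5], [1,2], [1,3], [1,5], [2,3], [2,4], [2,5], [3,4], [4,5]
  2-simplices (8): [0,1,3], [0,1,5], [0,3,4], [0,4,5], [1,2,3], [1,2,5], [2,3,4], [2,4,5]

giving chain groups C_0 ≅ Z^6, C_1 ≅ Z^12, C_2 ≅ Z^8.

Boundary ∂_1: C_1 → C_0 sends each edge [p,q] (with p < q) to q − p. For instance
  ∂[0,3] = [3] − [0].
The resulting 6×12 matrix has rank 5, and its Smith normal form has invariant factors (1,1,1,1,1).

The boundary map ∂_2: C_2 → C_1 sends each 2-simplex [p,q,r] to [q,r] − [p,r] + [p,q]. For instance
  ∂[1,2,3] = [2,3] − [1,3] + [1,2],
  ∂[2,3,4] = [3,4] − [2,4] + [2,3].
The 12×8 boundary matrix has rank 7 and Smith normal form diag(1,1,1,1,1,1,1).

Reading off H_k = ker ∂_k / im ∂_{k+1}:

  H_0: rank C_0 − rank ∂_1 = 6 − 5 = 1, and the invariant factors of ∂_1 are all 1, so H_0 ≅ Z.
  H_1: rank ker ∂_1 − rank ∂_2 = (12 − 5) − 7 = 0, and the invariant factors of ∂_2 are all 1, so H_1 ≅ 0.
  H_2: rank ker ∂_2 − rank ∂_3 = (8 − 7) − 0 = 1, and there is no ∂_3, so H_2 ≅ Z.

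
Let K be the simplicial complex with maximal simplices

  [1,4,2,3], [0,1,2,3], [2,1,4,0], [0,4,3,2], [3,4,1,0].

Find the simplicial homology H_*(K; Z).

H_0 ≅ Z,  H_1 = 0,  H_2 = 0,  H_3 ≅ Z.

Order the vertices as 0 < 1 < 2 < 3 < 4. Listing each simplex with vertices in this order, K has dimension 3 with simplices:

  0-simplices (5): [0], [1], [2], [3], [4]
  1-simplices (10): [0,1], [0,2], [0,3], [0,4], [1,2], [1,3], [1,4], [2,3], [2,4], [3,4]
  2-simplices (10): [0,1,2], [0,1,3], [0,1,4], [0,2,3], [0,2,4], [0,3,4], [1,2,3], [1,2,4], [1,3,4], [2,3,4]
  3-simplices (5): [0,1,2,3], [0,1,2,4], [0,1,3,4], [0,2,3,4], [1,2,3,4]

so the chain groups are C_0 ≅ Z^5, C_1 ≅ Z^10, C_2 ≅ Z^10, C_3 ≅ Z^5.

Boundary ∂_1: C_1 → C_0 maps an edge to its endpoints' difference, ∂[p,q] = q − p.
This gives a 5×10 integer matrix of rank 4; reducing to Smith normal form yields diagonal entries (1,1,1,1).

The boundary map ∂_2: C_2 → C_1 maps a triangle to the signed sum of its edges. For instance
  ∂[1,2,3] = [2,3] − [1,3] + [1,2],
  ∂[0,3,4] = [3,4] − [0,4] + [0,3].
This gives a 10×10 integer matrix of rank 6; reducing to Smith normal form yields diagonal entries (1,1,1,1,1,1).

∂_3: C_3 → C_2 sends each 3-simplex σ to the alternating sum Σ_i (−1)^i (σ with its i-th vertex removed). For instance
  ∂[0,1,2,4] = [1,2,4] − [0,2,4] + [0,1,4] − [0,1,2],
  ∂[0,2,3,4] = [2,3,4] − [0,3,4] + [0,2,4] − [0,2,3].
The 10×5 boundary matrix has rank 4 and Smith normal form diag(1,1,1,1).

Now H_k = ker ∂_k / im ∂_{k+1}, so:

  H_0: rank C_0 − rank ∂_1 = 5 − 4 = 1, and the invariant factors of ∂_1 are all 1, so H_0 = Z.
  H_1: rank ker ∂_1 − rank ∂_2 = (10 − 4) − 6 = 0, and the invariant factors of ∂_2 are all 1, so H_1 = 0.
  H_2: rank ker ∂_2 − rank ∂_3 = (10 − 6) − 4 = 0, and the invariant factors of ∂_3 are all 1, so H_2 = 0.
  H_3: rank ker ∂_3 − rank ∂_4 = (5 − 4) − 0 = 1, and there is no ∂_4, so H_3 = Z.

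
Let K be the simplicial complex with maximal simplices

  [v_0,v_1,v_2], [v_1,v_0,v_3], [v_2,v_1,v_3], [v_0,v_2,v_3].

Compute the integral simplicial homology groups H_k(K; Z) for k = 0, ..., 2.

H_0 = Z,  H_1 = 0,  H_2 = Z.

Order the vertices as v_0 < v_1 < v_2 < v_3. Listing each simplex with vertices in this order, K has dimension 2 with simplices:

  0-simplices (4): [v_0], [v_1], [v_2], [v_3]
  1-simplices (6): [v_0,v_1], [v_0,v_2], [v_0,v_3], [v_1,v_2], [v_1,v_3], [v_2,v_3]
  2-simplices (4): [v_0,v_1,v_2], [v_0,v_1,v_3], [v_0,v_2,v_3], [v_1,v_2,v_3]

so the chain groups are C_0 ≅ Z^4, C_1 ≅ Z^6, C_2 ≅ Z^4.

Boundary ∂_1: C_1 → C_0 is given by ∂[p,q] = [q] − [p].
As a 4×6 matrix over Z this has rank 3, with invariant factors (1,1,1).

∂_2: C_2 → C_1 sends each 2-simplex [p,q,r] to [q,r] − [p,r] + [p,q]. For instance
  ∂[v_1,v_2,v_3] = [v_2,v_3] − [v_1,v_3] + [v_1,v_2],
  ∂[v_0,v_1,v_2] = [v_1,v_2] − [v_0,v_2] + [v_0,v_1].
The 6×4 boundary matrix has rank 3 and Smith normal form diag(1,1,1).

Now H_k = ker ∂_k / im ∂_{k+1}, so:

  H_0: rank C_0 − rank ∂_1 = 4 − 3 = 1, and the invariant factors of ∂_1 are all 1, so H_0 = Z.
  H_1: rank ker ∂_1 − rank ∂_2 = (6 − 3) − 3 = 0, and the invariant factors of ∂_2 are all 1, so H_1 = 0.
  H_2: rank ker ∂_2 − rank ∂_3 = (4 − 3) − 0 = 1, and there is no ∂_3, so H_2 = Z.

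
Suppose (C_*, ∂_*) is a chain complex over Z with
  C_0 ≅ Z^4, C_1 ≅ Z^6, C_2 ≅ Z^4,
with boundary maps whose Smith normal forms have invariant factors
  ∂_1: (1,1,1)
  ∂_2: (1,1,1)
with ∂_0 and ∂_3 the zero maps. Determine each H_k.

H_0 ≅ Z,  H_1 = 0,  H_2 ≅ Z.

H_0: b_0 = 4 − 0 − 3 = 1; torsion from ∂_1 factors > 1: none. So H_0 ≅ Z.
H_1: b_1 = 6 − 3 − 3 = 0; torsion from ∂_2 factors > 1: none. So H_1 ≅ 0.
H_2: b_2 = 4 − 3 − 0 = 1; torsion from ∂_3 factors > 1: none. So H_2 ≅ Z.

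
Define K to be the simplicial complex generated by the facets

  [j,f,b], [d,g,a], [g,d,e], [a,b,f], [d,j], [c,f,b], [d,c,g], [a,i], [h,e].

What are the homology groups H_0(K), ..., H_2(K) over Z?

Order the vertices as a < b < c < d < e < f < g < h < i < j. Listing each simplex with vertices in this order, K has dimension 2 with simplices:

  0-simplices (10): a, b, c, d, e, f, g, h, i, j
  1-simplices (17): ab, ad, af, ag, ai, bc, bf, bj, cd, cf, cg, de, dg, dj, eg, eh, fj
  2-simplices (6): abf, adg, bcf, bfj, cdg, deg

Hence C_0 ≅ Z^10, C_1 ≅ Z^17, C_2 ≅ Z^6.

∂_1: C_1 → C_0 maps an edge to its endpoints' difference, ∂[p,q] = q − p. For instance
  ∂eg = g − e.
This gives a 10×17 integer matrix of rank 9; reducing to Smith normal form yields diagonal entries (1,1,1,1,1,1,1,1,1).

The boundary map ∂_2: C_2 → C_1 acts by ∂[p,q,r] = [q,r] − [p,r] + [p,q]. For instance
  ∂abf = bf − af + ab,
  ∂adg = dg − ag + ad.
As a 17×6 matrix over Z this has rank 6, with invariant factors (1,1,1,1,1,1).

Now H_k = ker ∂_k / im ∂_{k+1}, so:

  H_0: rank C_0 − rank ∂_1 = 10 − 9 = 1, and the invariant factors of ∂_1 are all 1, so H_0 = Z.
  H_1: rank ker ∂_1 − rank ∂_2 = (17 − 9) − 6 = 2, and the invariant factors of ∂_2 are all 1, so H_1 = Z^2.
  H_2: rank ker ∂_2 − rank ∂_3 = (6 − 6) − 0 = 0, and there is no ∂_3, so H_2 = 0.

As a check, the Euler characteristic is 10 − 17 + 6 = -1, which agrees with 1 − 2 + 0 = -1.

H_0 ≅ Z,  H_1 ≅ Z^2,  H_2 = 0.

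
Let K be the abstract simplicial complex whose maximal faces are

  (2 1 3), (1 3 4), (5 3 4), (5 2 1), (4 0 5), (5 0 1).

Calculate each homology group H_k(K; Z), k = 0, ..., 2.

H_0 ≅ Z,  H_1 ≅ Z,  H_2 = 0.

Fix the vertex order 0 < 1 < 2 < 3 < 4 < 5 and write every simplex with vertices in increasing order. Then dim K = 2 and the simplices of K are:

  0-simplices (6): [0], [1], [2], [3], [4], [5]
  1-simplices (12): [0,1], [0,4], [0,5], [1,2], [1,3], [1,4], [1,5], [2,3], [2,5], [3,4], [3,5], [4,5]
  2-simplices (6): [0,1,5], [0,4,5], [1,2,3], [1,2,5], [1,3,4], [3,4,5]

so the chain groups are C_0 ≅ Z^6, C_1 ≅ Z^12, C_2 ≅ Z^6.

∂_1: C_1 → C_0 is given by ∂[p,q] = [q] − [p].
This gives a 6×12 integer matrix of rank 5; reducing to Smith normal form yields diagonal entries (1,1,1,1,1).

Boundary ∂_2: C_2 → C_1 acts by ∂[p,q,r] = [q,r] − [p,r] + [p,q]. For instance
  ∂[1,3,4] = [3,4] − [1,4] + [1,3],
  ∂[1,2,5] = [2,5] − [1,5] + [1,2].
The 12×6 boundary matrix has rank 6 and Smith normal form diag(1,1,1,1,1,1).

Now H_k = ker ∂_k / im ∂_{k+1}, so:

  H_0: rank C_0 − rank ∂_1 = 6 − 5 = 1, and the invariant factors of ∂_1 are all 1, so H_0 ≅ Z.
  H_1: rank ker ∂_1 − rank ∂_2 = (12 − 5) − 6 = 1, and the invariant factors of ∂_2 are all 1, so H_1 ≅ Z.
  H_2: rank ker ∂_2 − rank ∂_3 = (6 − 6) − 0 = 0, and there is no ∂_3, so H_2 ≅ 0.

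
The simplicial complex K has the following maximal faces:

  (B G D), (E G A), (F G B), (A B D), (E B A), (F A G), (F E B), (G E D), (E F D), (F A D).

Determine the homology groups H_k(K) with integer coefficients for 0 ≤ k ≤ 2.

H_0 = Z,  H_1 = Z/2,  H_2 = 0.

Take the total order A < B < D < E < F < G on the vertex set. Then K (dimension 2) consists of the simplices:

  0-simplices (6): A, B, D, E, F, G
  1-simplices (15): AB, AD, AE, AF, AG, BD, BE, BF, BG, DE, DF, DG, EF, EG, FG
  2-simplices (10): ABD, ABE, ADF, AEG, AFG, BDG, BEF, BFG, DEF, DEG

so the chain groups are C_0 ≅ Z^6, C_1 ≅ Z^15, C_2 ≅ Z^10.

∂_1: C_1 → C_0 is given by ∂[p,q] = [q] − [p].
As a 6×15 matrix over Z this has rank 5, with invariant factors (1,1,1,1,1).

Boundary ∂_2: C_2 → C_1 maps a triangle to the signed sum of its edges. For instance
  ∂DEG = EG − DG + DE,
  ∂BEF = EF − BF + BE.
This gives a 15×10 integer matrix of rank 10; reducing to Smith normal form yields diagonal entries (1,1,1,1,1,1,1,1,1,2).

From H_k ≅ ker(∂_k) / im(∂_{k+1}) we obtain:

  H_0: rank C_0 − rank ∂_1 = 6 − 5 = 1, and the invariant factors of ∂_1 are all 1, so H_0 ≅ Z.
  H_1: rank ker ∂_1 − rank ∂_2 = (15 − 5) − 10 = 0, and ∂_2 has invariant factor 2 > 1, so H_1 ≅ Z/2.
  H_2: rank ker ∂_2 − rank ∂_3 = (10 − 10) − 0 = 0, and there is no ∂_3, so H_2 ≅ 0.

As a check, the Euler characteristic is 6 − 15 + 10 = 1, which agrees with 1 − 0 + 0 = 1.
(K is a triangulation of the real projective plane RP^2.)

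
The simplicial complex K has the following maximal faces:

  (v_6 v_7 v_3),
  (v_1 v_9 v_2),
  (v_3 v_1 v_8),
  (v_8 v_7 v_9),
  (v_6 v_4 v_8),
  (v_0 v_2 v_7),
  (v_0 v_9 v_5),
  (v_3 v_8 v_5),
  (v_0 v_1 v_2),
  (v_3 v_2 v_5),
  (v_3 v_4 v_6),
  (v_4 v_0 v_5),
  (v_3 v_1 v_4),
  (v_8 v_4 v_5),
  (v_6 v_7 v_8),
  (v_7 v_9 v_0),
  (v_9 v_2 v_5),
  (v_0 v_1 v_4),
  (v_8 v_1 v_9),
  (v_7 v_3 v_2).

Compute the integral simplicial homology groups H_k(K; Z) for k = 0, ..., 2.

H_0 ≅ Z,  H_1 ≅ Z ⊕ Z/2Z,  H_2 = 0.

Order the vertices as v_0 < v_1 < v_2 < v_3 < v_4 < v_5 < v_6 < v_7 < v_8 < v_9. Listing each simplex with vertices in this order, K has dimension 2 with simplices:

  0-simplices (10): [v_0], [v_1], [v_2], [v_3], [v_4], [v_5], [v_6], [v_7], [v_8], [v_9]
  1-simplices (30): (30 of them)
  2-simplices (20): (20 of them)

so the chain groups are C_0 ≅ Z^10, C_1 ≅ Z^30, C_2 ≅ Z^20.

The boundary map ∂_1: C_1 → C_0 is given by ∂[p,q] = [q] − [p]. For instance
  ∂[v_1,v_9] = [v_9] − [v_1].
The 10×30 boundary matrix has rank 9 and Smith normal form diag(1,1,1,1,1,1,1,1,1).

∂_2: C_2 → C_1 maps a triangle to the signed sum of its edges. For instance
  ∂[v_2,v_3,v_7] = [v_3,v_7] − [v_2,v_7] + [v_2,v_3],
  ∂[v_6,v_7,v_8] = [v_7,v_8] − [v_6,v_8] + [v_6,v_7].
This gives a 30×20 integer matrix of rank 20; reducing to Smith normal form yields diagonal entries (1,1,1,1,1,1,1,1,1,1,1,1,1,1,1,1,1,1,1,2).

Computing H_k = (kernel of ∂_k) / (image of ∂_{k+1}):

  H_0: rank C_0 − rank ∂_1 = 10 − 9 = 1, and the invariant factors of ∂_1 are all 1, so H_0 = Z.
  H_1: rank ker ∂_1 − rank ∂_2 = (30 − 9) − 20 = 1, and ∂_2 has invariant factor 2 > 1, so H_1 = Z ⊕ Z/2Z.
  H_2: rank ker ∂_2 − rank ∂_3 = (20 − 20) − 0 = 0, and there is no ∂_3, so H_2 = 0.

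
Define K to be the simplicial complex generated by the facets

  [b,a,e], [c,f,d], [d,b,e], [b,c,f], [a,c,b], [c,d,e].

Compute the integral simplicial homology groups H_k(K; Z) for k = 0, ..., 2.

We work with the vertex ordering a < b < c < d < e < f. The simplices of K, each written with vertices in increasing order, are:

  0-simplices (6): a, b, c, d, e, f
  1-simplices (12): ab, ac, ae, bc, bd, be, bf, cd, ce, cf, de, df
  2-simplices (6): abc, abe, bcf, bde, cde, cdf

giving chain groups C_0 ≅ Z^6, C_1 ≅ Z^12, C_2 ≅ Z^6.

∂_1: C_1 → C_0 is given by ∂[p,q] = [q] − [p].
The 6×12 boundary matrix has rank 5 and Smith normal form diag(1,1,1,1,1).

Boundary ∂_2: C_2 → C_1 sends each 2-simplex [p,q,r] to [q,r] − [p,r] + [p,q]. For instance
  ∂bcf = cf − bf + bc,
  ∂cdf = df − cf + cd.
The 12×6 boundary matrix has rank 6 and Smith normal form diag(1,1,1,1,1,1).

From H_k ≅ ker(∂_k) / im(∂_{k+1}) we obtain:

  H_0: rank C_0 − rank ∂_1 = 6 − 5 = 1, and the invariant factors of ∂_1 are all 1, so H_0 ≅ Z.
  H_1: rank ker ∂_1 − rank ∂_2 = (12 − 5) − 6 = 1, and the invariant factors of ∂_2 are all 1, so H_1 ≅ Z.
  H_2: rank ker ∂_2 − rank ∂_3 = (6 − 6) − 0 = 0, and there is no ∂_3, so H_2 ≅ 0.

As a check, the Euler characteristic is 6 − 12 + 6 = 0, which agrees with 1 − 1 + 0 = 0.
(K is a triangulation of the cylinder S^1 x I.)

H_0 ≅ Z,  H_1 ≅ Z,  H_2 = 0.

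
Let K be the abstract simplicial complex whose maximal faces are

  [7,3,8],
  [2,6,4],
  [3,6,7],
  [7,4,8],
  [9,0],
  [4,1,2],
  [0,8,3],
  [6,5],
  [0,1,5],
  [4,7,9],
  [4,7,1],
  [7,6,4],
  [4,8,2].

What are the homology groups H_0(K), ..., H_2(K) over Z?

H_0 ≅ Z,  H_1 ≅ Z^3,  H_2 = 0.

We work with the vertex ordering 0 < 1 < 2 < 3 < 4 < 5 < 6 < 7 < 8 < 9. The simplices of K, each written with vertices in increasing order, are:

  0-simplices (10): [0], [1], [2], [3], [4], [5], [6], [7], [8], [9]
  1-simplices (23): [0,1], [0,3], [0,5], [0,8], [0,9], [1,2], [1,4], [1,5], [1,7], [2,4], [2,6], [2,8], [3,6], [3,7], [3,8], [4,6], [4,7], [4,8], [4,9], [5,6], [6,7], [7,8], [7,9]
  2-simplices (11): [0,1,5], [0,3,8], [1,2,4], [1,4,7], [2,4,6], [2,4,8], [3,6,7], [3,7,8], [4,6,7], [4,7,8], [4,7,9]

Hence C_0 ≅ Z^10, C_1 ≅ Z^23, C_2 ≅ Z^11.

The boundary map ∂_1: C_1 → C_0 maps an edge to its endpoints' difference, ∂[p,q] = q − p.
The resulting 10×23 matrix has rank 9, and its Smith normal form has invariant factors (1,1,1,1,1,1,1,1,1).

The boundary map ∂_2: C_2 → C_1 acts by ∂[p,q,r] = [q,r] − [p,r] + [p,q]. For instance
  ∂[0,3,8] = [3,8] − [0,8] + [0,3],
  ∂[4,7,9] = [7,9] − [4,9] + [4,7].
This gives a 23×11 integer matrix of rank 11; reducing to Smith normal form yields diagonal entries (1,1,1,1,1,1,1,1,1,1,1).

From H_k ≅ ker(∂_k) / im(∂_{k+1}) we obtain:

  H_0: rank C_0 − rank ∂_1 = 10 − 9 = 1, and the invariant factors of ∂_1 are all 1, so H_0 ≅ Z.
  H_1: rank ker ∂_1 − rank ∂_2 = (23 − 9) − 11 = 3, and the invariant factors of ∂_2 are all 1, so H_1 ≅ Z^3.
  H_2: rank ker ∂_2 − rank ∂_3 = (11 − 11) − 0 = 0, and there is no ∂_3, so H_2 ≅ 0.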